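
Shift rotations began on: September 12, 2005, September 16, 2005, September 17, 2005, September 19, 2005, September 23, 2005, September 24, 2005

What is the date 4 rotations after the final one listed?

Gaps: 4, 1, 2, 4, 1 days — not constant, but cyclic with period 3.
The events fall on every Monday, Friday and Saturday.
Next Monday: September 26, 2005.
The following Friday is September 30, 2005.
Next Saturday: October 1, 2005.
Next Monday: October 3, 2005.

October 3, 2005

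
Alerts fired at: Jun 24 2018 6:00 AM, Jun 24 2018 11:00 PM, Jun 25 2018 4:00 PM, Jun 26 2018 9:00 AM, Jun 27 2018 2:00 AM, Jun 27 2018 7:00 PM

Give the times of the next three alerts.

Jun 28 2018 12:00 PM, Jun 29 2018 5:00 AM, Jun 29 2018 10:00 PM

Gaps: 17, 17, 17, 17, 17 hours — each event is 17 hours after the previous one.
Jun 27 2018 7:00 PM + 17 h = Jun 28 2018 12:00 PM.
Jun 28 2018 12:00 PM + 17 h = Jun 29 2018 5:00 AM.
Jun 29 2018 5:00 AM + 17 h = Jun 29 2018 10:00 PM.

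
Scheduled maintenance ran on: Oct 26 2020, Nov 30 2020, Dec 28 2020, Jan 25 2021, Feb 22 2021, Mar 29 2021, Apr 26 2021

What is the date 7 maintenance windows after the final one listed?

All Mondays; the gaps (35, 28, 28, 28, 35, 28) vary with month length.
This is the last Monday of each month.
May 2021 ends with Monday May 31 2021.
Last Monday of June 2021: Jun 28 2021.
July 2021 ends with Monday Jul 26 2021.
August 2021 ends with Monday Aug 30 2021.
Last Monday of September 2021: Sep 27 2021.
Last Monday of October 2021: Oct 25 2021.
Last Monday of November 2021: Nov 29 2021.

Nov 29 2021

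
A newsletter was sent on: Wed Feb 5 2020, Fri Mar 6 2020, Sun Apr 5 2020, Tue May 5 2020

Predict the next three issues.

Gaps between consecutive events: 30, 30, 30 days — a constant 30-day interval.
Tue May 5 2020 + 30 days = Thu Jun 4 2020.
Thu Jun 4 2020 + 30 days = Sat Jul 4 2020.
Sat Jul 4 2020 + 30 days = Mon Aug 3 2020.

Thu Jun 4 2020, Sat Jul 4 2020, Mon Aug 3 2020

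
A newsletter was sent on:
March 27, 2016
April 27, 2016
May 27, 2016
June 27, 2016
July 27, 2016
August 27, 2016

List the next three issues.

The day-of-month is always 27 (31, 30, 31, 30, 31 days between events).
So this recurs on the 27th of each month.
September 2016: September 27, 2016.
October 2016: October 27, 2016.
Next: November 2016 → November 27, 2016.

September 27, 2016; October 27, 2016; November 27, 2016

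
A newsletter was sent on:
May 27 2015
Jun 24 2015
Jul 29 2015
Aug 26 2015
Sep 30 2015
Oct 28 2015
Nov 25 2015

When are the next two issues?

Dec 30 2015, Jan 27 2016

Every date is a Wednesday; gaps 28, 35, 28, 35, 28, 28 days.
Each is the last Wednesday of its month (at least one falls on the 29th or later, ruling out '4th Wednesday').
December 2015 ends with Wednesday Dec 30 2015.
January 2016 ends with Wednesday Jan 27 2016.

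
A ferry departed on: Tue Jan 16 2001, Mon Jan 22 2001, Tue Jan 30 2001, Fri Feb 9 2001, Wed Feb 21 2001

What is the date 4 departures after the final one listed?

Mon Apr 30 2001

Gaps: 6, 8, 10, 12 days — each gap is 2 larger than the previous one.
Next gap: 14 days. Wed Feb 21 2001 + 14 days = Wed Mar 7 2001.
Next gap: 16 days. Wed Mar 7 2001 + 16 days = Fri Mar 23 2001.
Next gap: 18 days. Fri Mar 23 2001 + 18 days = Tue Apr 10 2001.
Next gap: 20 days. Tue Apr 10 2001 + 20 days = Mon Apr 30 2001.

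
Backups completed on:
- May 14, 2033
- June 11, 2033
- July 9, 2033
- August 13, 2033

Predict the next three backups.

September 10, 2033; October 8, 2033; November 12, 2033

All dates are Saturdays, 28, 28, 35 days apart.
Specifically, the 2nd Saturday of each month.
2nd Saturday of September 2033: September 10, 2033.
October 2033 — 2nd Saturday is October 8, 2033.
2nd Saturday of November 2033: November 12, 2033.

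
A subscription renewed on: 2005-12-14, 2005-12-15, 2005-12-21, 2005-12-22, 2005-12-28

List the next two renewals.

2005-12-29, 2006-01-04

Every event lands on a Wednesday or Thursday (gaps cycle 1, 6, 1, 6).
So the schedule is: every Wednesday and Thursday.
Next Thursday: 2005-12-29.
Next Wednesday: 2006-01-04.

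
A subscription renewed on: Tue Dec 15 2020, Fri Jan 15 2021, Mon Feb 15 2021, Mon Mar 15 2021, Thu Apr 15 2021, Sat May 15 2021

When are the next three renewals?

Tue Jun 15 2021, Thu Jul 15 2021, Sun Aug 15 2021

Each date is the 15th; the gaps (31, 31, 28, 31, 30) track the month lengths.
The rule is the 15th of each month.
June 2021: Tue Jun 15 2021.
Next: July 2021 → Thu Jul 15 2021.
August 2021: Sun Aug 15 2021.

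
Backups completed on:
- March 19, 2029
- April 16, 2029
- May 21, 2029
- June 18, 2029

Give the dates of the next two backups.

July 16, 2029; August 20, 2029

Gaps: 28, 35, 28 days — a mix of 28 and 35. Every date is a Monday.
Each is the 3rd Monday of its month.
3rd Monday of July 2029: July 16, 2029.
3rd Monday of August 2029: August 20, 2029.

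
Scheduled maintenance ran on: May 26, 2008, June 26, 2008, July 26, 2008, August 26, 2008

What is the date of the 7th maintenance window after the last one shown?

March 26, 2009

Each date is the 26th; the gaps (31, 30, 31) track the month lengths.
The rule is the 26th of each month.
September 2008: September 26, 2008.
October 2008: October 26, 2008.
November 2008: November 26, 2008.
December 2008: December 26, 2008.
Next: January 2009 → January 26, 2009.
February 2009: February 26, 2009.
Next: March 2009 → March 26, 2009.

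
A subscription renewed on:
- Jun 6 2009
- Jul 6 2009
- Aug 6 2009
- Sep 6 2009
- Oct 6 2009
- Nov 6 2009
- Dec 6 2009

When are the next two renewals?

Jan 6 2010, Feb 6 2010

Gaps: 30, 31, 31, 30, 31, 30 days — not constant. Every event is on the 6th of the month.
Pattern: the 6th of each month.
Next: January 2010 → Jan 6 2010.
February 2010: Feb 6 2010.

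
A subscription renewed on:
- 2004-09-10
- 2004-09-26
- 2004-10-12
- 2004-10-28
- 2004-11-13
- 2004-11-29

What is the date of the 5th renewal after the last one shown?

2005-02-17

The spacing is 16, 16, 16, 16, 16 days — always 16 days.
2004-11-29 + 16 days = 2004-12-15.
2004-12-15 + 16 days = 2004-12-31.
2004-12-31 + 16 days = 2005-01-16.
2005-01-16 + 16 days = 2005-02-01.
2005-02-01 + 16 days = 2005-02-17.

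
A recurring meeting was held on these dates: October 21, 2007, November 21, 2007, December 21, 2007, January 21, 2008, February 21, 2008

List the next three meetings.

The day-of-month is always 21 (31, 30, 31, 31 days between events).
So this recurs on the 21st of each month.
Next: March 2008 → March 21, 2008.
Next: April 2008 → April 21, 2008.
Next: May 2008 → May 21, 2008.

March 21, 2008; April 21, 2008; May 21, 2008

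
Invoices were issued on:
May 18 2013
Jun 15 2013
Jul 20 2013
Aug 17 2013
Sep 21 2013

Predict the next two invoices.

All dates are Saturdays, 28, 35, 28, 35 days apart.
Specifically, the 3rd Saturday of each month.
October 2013 — 3rd Saturday is Oct 19 2013.
November 2013 — 3rd Saturday is Nov 16 2013.

Oct 19 2013, Nov 16 2013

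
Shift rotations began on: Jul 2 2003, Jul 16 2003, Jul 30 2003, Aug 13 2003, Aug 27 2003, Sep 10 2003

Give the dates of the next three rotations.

The spacing is 14, 14, 14, 14, 14 days — always 14 days.
Sep 10 2003 + 14 days = Sep 24 2003.
Sep 24 2003 + 14 days = Oct 8 2003.
Oct 8 2003 + 14 days = Oct 22 2003.

Sep 24 2003, Oct 8 2003, Oct 22 2003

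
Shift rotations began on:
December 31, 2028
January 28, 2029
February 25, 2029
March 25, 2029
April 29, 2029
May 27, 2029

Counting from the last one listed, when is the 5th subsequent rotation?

These are Sundays with 28, 28, 28, 35, 28-day gaps.
Each is the final Sunday of its month — December 31, 2028 is past the 28th, so '4th Sunday' doesn't fit.
Last Sunday of June 2029: June 24, 2029.
Last Sunday of July 2029: July 29, 2029.
Last Sunday of August 2029: August 26, 2029.
Last Sunday of September 2029: September 30, 2029.
October 2029 ends with Sunday October 28, 2029.

October 28, 2029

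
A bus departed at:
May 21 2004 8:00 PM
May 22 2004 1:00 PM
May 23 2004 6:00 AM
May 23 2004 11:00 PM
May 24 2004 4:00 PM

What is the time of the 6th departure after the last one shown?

Spacing: 17, 17, 17, 17 h — constant 17 h.
May 24 2004 4:00 PM + 17 h = May 25 2004 9:00 AM.
May 25 2004 9:00 AM + 17 h = May 26 2004 2:00 AM.
May 26 2004 2:00 AM + 17 h = May 26 2004 7:00 PM.
May 26 2004 7:00 PM + 17 h = May 27 2004 12:00 PM.
May 27 2004 12:00 PM + 17 h = May 28 2004 5:00 AM.
May 28 2004 5:00 AM + 17 h = May 28 2004 10:00 PM.

May 28 2004 10:00 PM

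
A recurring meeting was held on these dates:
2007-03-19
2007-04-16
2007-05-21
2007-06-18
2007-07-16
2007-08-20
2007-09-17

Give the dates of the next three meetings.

2007-10-15, 2007-11-19, 2007-12-17

Gaps: 28, 35, 28, 28, 35, 28 days — a mix of 28 and 35. Every date is a Monday.
Each is the 3rd Monday of its month.
3rd Monday of October 2007: 2007-10-15.
November 2007 — 3rd Monday is 2007-11-19.
December 2007 — 3rd Monday is 2007-12-17.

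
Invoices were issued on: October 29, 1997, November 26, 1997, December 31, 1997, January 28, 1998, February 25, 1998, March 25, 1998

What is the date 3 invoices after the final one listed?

June 24, 1998

These are Wednesdays with 28, 35, 28, 28, 28-day gaps.
Each is the final Wednesday of its month — October 29, 1997 is past the 28th, so '4th Wednesday' doesn't fit.
April 1998 ends with Wednesday April 29, 1998.
Last Wednesday of May 1998: May 27, 1998.
June 1998 ends with Wednesday June 24, 1998.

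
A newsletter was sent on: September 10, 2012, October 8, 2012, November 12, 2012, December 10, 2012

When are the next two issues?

All dates are Mondays, 28, 35, 28 days apart.
Specifically, the 2nd Monday of each month.
2nd Monday of January 2013: January 14, 2013.
2nd Monday of February 2013: February 11, 2013.

January 14, 2013; February 11, 2013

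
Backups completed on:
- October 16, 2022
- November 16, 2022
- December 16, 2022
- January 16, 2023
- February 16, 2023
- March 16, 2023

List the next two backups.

Gaps: 31, 30, 31, 31, 28 days — not constant. Every event is on the 16th of the month.
Pattern: the 16th of each month.
April 2023: April 16, 2023.
May 2023: May 16, 2023.

April 16, 2023; May 16, 2023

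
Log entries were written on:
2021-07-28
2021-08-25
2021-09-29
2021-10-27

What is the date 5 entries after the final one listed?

These are Wednesdays with 28, 35, 28-day gaps.
Each is the final Wednesday of its month — 2021-09-29 is past the 28th, so '4th Wednesday' doesn't fit.
November 2021 ends with Wednesday 2021-11-24.
Last Wednesday of December 2021: 2021-12-29.
Last Wednesday of January 2022: 2022-01-26.
February 2022 ends with Wednesday 2022-02-23.
Last Wednesday of March 2022: 2022-03-30.

2022-03-30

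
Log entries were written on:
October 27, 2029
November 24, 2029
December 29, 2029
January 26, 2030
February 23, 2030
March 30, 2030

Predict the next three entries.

April 27, 2030; May 25, 2030; June 29, 2030

All Saturdays; the gaps (28, 35, 28, 28, 35) vary with month length.
This is the last Saturday of each month.
Last Saturday of April 2030: April 27, 2030.
May 2030 ends with Saturday May 25, 2030.
Last Saturday of June 2030: June 29, 2030.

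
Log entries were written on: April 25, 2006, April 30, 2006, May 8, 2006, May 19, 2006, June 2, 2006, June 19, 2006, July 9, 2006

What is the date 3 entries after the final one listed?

Intervals are 5, 8, 11, 14, 17, 20 days — an arithmetic progression with common difference 3.
Next gap: 23 days. July 9, 2006 + 23 days = August 1, 2006.
Next gap: 26 days. August 1, 2006 + 26 days = August 27, 2006.
Next gap: 29 days. August 27, 2006 + 29 days = September 25, 2006.

September 25, 2006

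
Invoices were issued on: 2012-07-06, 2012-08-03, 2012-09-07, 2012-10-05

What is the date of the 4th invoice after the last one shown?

These are Fridays at 28- or 35-day spacing (28, 35, 28).
The pattern: 1st Friday of the month.
1st Friday of November 2012: 2012-11-02.
December 2012 — 1st Friday is 2012-12-07.
1st Friday of January 2013: 2013-01-04.
1st Friday of February 2013: 2013-02-01.

2013-02-01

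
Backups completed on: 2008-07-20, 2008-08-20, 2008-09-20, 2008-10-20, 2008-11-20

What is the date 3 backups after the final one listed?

The day-of-month is always 20 (31, 31, 30, 31 days between events).
So this recurs on the 20th of each month.
December 2008: 2008-12-20.
Next: January 2009 → 2009-01-20.
Next: February 2009 → 2009-02-20.

2009-02-20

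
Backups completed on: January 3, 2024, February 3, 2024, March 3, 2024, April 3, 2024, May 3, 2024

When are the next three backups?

June 3, 2024; July 3, 2024; August 3, 2024

Gaps: 31, 29, 31, 30 days — not constant. Every event is on the 3rd of the month.
Pattern: the 3rd of each month.
June 2024: June 3, 2024.
Next: July 2024 → July 3, 2024.
Next: August 2024 → August 3, 2024.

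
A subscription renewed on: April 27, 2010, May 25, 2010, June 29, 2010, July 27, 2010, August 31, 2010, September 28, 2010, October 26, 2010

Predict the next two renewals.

November 30, 2010; December 28, 2010

Every date is a Tuesday; gaps 28, 35, 28, 35, 28, 28 days.
Each is the last Tuesday of its month (at least one falls on the 29th or later, ruling out '4th Tuesday').
November 2010 ends with Tuesday November 30, 2010.
Last Tuesday of December 2010: December 28, 2010.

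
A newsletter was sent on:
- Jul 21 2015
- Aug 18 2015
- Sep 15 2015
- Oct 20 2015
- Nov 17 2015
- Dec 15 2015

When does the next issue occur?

Jan 19 2016

Gaps: 28, 28, 35, 28, 28 days — a mix of 28 and 35. Every date is a Tuesday.
Each is the 3rd Tuesday of its month.
January 2016 — 3rd Tuesday is Jan 19 2016.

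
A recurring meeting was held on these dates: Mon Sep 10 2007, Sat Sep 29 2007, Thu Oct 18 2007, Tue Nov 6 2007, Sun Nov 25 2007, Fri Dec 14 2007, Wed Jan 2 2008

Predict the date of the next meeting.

Mon Jan 21 2008

Gaps between consecutive events: 19, 19, 19, 19, 19, 19 days — a constant 19-day interval.
Wed Jan 2 2008 + 19 days = Mon Jan 21 2008.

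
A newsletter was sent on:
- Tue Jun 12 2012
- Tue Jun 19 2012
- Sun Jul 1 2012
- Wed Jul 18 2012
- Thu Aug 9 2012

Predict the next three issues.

The spacing grows by 5 each time: 7, 12, 17, 22 days.
Next gap: 27 days. Thu Aug 9 2012 + 27 days = Wed Sep 5 2012.
Next gap: 32 days. Wed Sep 5 2012 + 32 days = Sun Oct 7 2012.
Next gap: 37 days. Sun Oct 7 2012 + 37 days = Tue Nov 13 2012.

Wed Sep 5 2012, Sun Oct 7 2012, Tue Nov 13 2012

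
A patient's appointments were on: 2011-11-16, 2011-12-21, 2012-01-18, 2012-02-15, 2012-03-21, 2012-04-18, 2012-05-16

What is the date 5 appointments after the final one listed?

2012-10-17

These are Wednesdays at 28- or 35-day spacing (35, 28, 28, 35, 28, 28).
The pattern: 3rd Wednesday of the month.
June 2012 — 3rd Wednesday is 2012-06-20.
July 2012 — 3rd Wednesday is 2012-07-18.
August 2012 — 3rd Wednesday is 2012-08-15.
September 2012 — 3rd Wednesday is 2012-09-19.
October 2012 — 3rd Wednesday is 2012-10-17.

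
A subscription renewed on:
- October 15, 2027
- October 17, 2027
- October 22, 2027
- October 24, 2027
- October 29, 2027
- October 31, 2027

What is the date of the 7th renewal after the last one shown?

Every event lands on a Friday or Sunday (gaps cycle 2, 5, 2, 5, 2).
So the schedule is: every Friday and Sunday.
The following Friday is November 5, 2027.
The following Sunday is November 7, 2027.
Next Friday: November 12, 2027.
Next Sunday: November 14, 2027.
Next Friday: November 19, 2027.
The following Sunday is November 21, 2027.
The following Friday is November 26, 2027.

November 26, 2027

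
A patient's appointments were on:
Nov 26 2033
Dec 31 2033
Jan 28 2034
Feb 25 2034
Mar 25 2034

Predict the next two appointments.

These are Saturdays with 35, 28, 28, 28-day gaps.
Each is the final Saturday of its month — Dec 31 2033 is past the 28th, so '4th Saturday' doesn't fit.
Last Saturday of April 2034: Apr 29 2034.
May 2034 ends with Saturday May 27 2034.

Apr 29 2034, May 27 2034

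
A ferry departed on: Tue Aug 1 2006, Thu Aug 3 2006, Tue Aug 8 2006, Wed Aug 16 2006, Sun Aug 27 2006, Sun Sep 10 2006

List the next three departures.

Gaps: 2, 5, 8, 11, 14 days — each gap is 3 larger than the previous one.
Next gap: 17 days. Sun Sep 10 2006 + 17 days = Wed Sep 27 2006.
Next gap: 20 days. Wed Sep 27 2006 + 20 days = Tue Oct 17 2006.
Next gap: 23 days. Tue Oct 17 2006 + 23 days = Thu Nov 9 2006.

Wed Sep 27 2006, Tue Oct 17 2006, Thu Nov 9 2006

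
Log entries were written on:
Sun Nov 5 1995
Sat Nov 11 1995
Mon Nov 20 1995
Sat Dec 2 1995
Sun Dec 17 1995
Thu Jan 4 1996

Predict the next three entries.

Thu Jan 25 1996, Sun Feb 18 1996, Sat Mar 16 1996

Gaps: 6, 9, 12, 15, 18 days — each gap is 3 larger than the previous one.
Next gap: 21 days. Thu Jan 4 1996 + 21 days = Thu Jan 25 1996.
Next gap: 24 days. Thu Jan 25 1996 + 24 days = Sun Feb 18 1996.
Next gap: 27 days. Sun Feb 18 1996 + 27 days = Sat Mar 16 1996.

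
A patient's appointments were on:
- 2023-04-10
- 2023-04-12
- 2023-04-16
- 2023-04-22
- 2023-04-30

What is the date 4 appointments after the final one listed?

Intervals are 2, 4, 6, 8 days — an arithmetic progression with common difference 2.
Next gap: 10 days. 2023-04-30 + 10 days = 2023-05-10.
Next gap: 12 days. 2023-05-10 + 12 days = 2023-05-22.
Next gap: 14 days. 2023-05-22 + 14 days = 2023-06-05.
Next gap: 16 days. 2023-06-05 + 16 days = 2023-06-21.

2023-06-21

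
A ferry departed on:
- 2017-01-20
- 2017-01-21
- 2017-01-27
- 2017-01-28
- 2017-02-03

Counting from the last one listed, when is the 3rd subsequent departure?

2017-02-11

Every event lands on a Friday or Saturday (gaps cycle 1, 6, 1, 6).
So the schedule is: every Friday and Saturday.
The following Saturday is 2017-02-04.
Next Friday: 2017-02-10.
The following Saturday is 2017-02-11.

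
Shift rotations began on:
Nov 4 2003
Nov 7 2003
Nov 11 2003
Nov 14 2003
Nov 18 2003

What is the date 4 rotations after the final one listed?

Dec 2 2003

Gaps: 3, 4, 3, 4 days — not constant, but cyclic with period 2.
The events fall on every Tuesday and Friday.
Next Friday: Nov 21 2003.
Next Tuesday: Nov 25 2003.
Next Friday: Nov 28 2003.
Next Tuesday: Dec 2 2003.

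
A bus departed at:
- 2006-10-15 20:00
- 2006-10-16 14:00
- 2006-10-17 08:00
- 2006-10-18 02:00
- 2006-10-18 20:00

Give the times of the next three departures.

2006-10-19 14:00, 2006-10-20 08:00, 2006-10-21 02:00

The interval is a steady 18 hours (18, 18, 18, 18).
2006-10-18 20:00 + 18 h = 2006-10-19 14:00.
2006-10-19 14:00 + 18 h = 2006-10-20 08:00.
2006-10-20 08:00 + 18 h = 2006-10-21 02:00.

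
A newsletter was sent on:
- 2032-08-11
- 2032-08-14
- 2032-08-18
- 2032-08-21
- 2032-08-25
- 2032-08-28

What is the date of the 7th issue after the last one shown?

Gaps: 3, 4, 3, 4, 3 days — not constant, but cyclic with period 2.
The events fall on every Wednesday and Saturday.
The following Wednesday is 2032-09-01.
The following Saturday is 2032-09-04.
The following Wednesday is 2032-09-08.
The following Saturday is 2032-09-11.
Next Wednesday: 2032-09-15.
The following Saturday is 2032-09-18.
Next Wednesday: 2032-09-22.

2032-09-22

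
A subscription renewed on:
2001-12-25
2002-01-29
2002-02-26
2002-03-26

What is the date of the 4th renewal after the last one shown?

Every date is a Tuesday; gaps 35, 28, 28 days.
Each is the last Tuesday of its month (at least one falls on the 29th or later, ruling out '4th Tuesday').
Last Tuesday of April 2002: 2002-04-30.
Last Tuesday of May 2002: 2002-05-28.
June 2002 ends with Tuesday 2002-06-25.
July 2002 ends with Tuesday 2002-07-30.

2002-07-30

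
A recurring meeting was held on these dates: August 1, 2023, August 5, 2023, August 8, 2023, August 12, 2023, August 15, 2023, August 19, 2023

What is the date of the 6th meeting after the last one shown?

Every event lands on a Tuesday or Saturday (gaps cycle 4, 3, 4, 3, 4).
So the schedule is: every Tuesday and Saturday.
The following Tuesday is August 22, 2023.
Next Saturday: August 26, 2023.
Next Tuesday: August 29, 2023.
Next Saturday: September 2, 2023.
Next Tuesday: September 5, 2023.
Next Saturday: September 9, 2023.

September 9, 2023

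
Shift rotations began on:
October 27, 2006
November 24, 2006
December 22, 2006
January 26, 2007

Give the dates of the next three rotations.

February 23, 2007; March 23, 2007; April 27, 2007

Gaps: 28, 28, 35 days — a mix of 28 and 35. Every date is a Friday.
Each is the 4th Friday of its month.
February 2007 — 4th Friday is February 23, 2007.
4th Friday of March 2007: March 23, 2007.
4th Friday of April 2007: April 27, 2007.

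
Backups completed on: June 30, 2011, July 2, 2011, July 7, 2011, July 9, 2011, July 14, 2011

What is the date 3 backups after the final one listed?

July 23, 2011

Gaps: 2, 5, 2, 5 days — not constant, but cyclic with period 2.
The events fall on every Thursday and Saturday.
Next Saturday: July 16, 2011.
The following Thursday is July 21, 2011.
Next Saturday: July 23, 2011.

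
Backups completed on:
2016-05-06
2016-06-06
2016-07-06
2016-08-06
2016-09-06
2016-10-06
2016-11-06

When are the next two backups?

2016-12-06, 2017-01-06

Each date is the 6th; the gaps (31, 30, 31, 31, 30, 31) track the month lengths.
The rule is the 6th of each month.
December 2016: 2016-12-06.
January 2017: 2017-01-06.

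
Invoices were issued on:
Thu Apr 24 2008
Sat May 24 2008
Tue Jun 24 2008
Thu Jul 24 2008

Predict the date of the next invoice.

Sun Aug 24 2008

Gaps: 30, 31, 30 days — not constant. Every event is on the 24th of the month.
Pattern: the 24th of each month.
Next: August 2008 → Sun Aug 24 2008.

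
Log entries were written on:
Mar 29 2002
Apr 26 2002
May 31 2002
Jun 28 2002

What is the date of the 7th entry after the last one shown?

Jan 31 2003

Every date is a Friday; gaps 28, 35, 28 days.
Each is the last Friday of its month (at least one falls on the 29th or later, ruling out '4th Friday').
July 2002 ends with Friday Jul 26 2002.
Last Friday of August 2002: Aug 30 2002.
Last Friday of September 2002: Sep 27 2002.
Last Friday of October 2002: Oct 25 2002.
November 2002 ends with Friday Nov 29 2002.
December 2002 ends with Friday Dec 27 2002.
January 2003 ends with Friday Jan 31 2003.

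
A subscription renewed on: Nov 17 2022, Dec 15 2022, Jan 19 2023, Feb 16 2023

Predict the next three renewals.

Mar 16 2023, Apr 20 2023, May 18 2023

All dates are Thursdays, 28, 35, 28 days apart.
Specifically, the 3rd Thursday of each month.
3rd Thursday of March 2023: Mar 16 2023.
April 2023 — 3rd Thursday is Apr 20 2023.
May 2023 — 3rd Thursday is May 18 2023.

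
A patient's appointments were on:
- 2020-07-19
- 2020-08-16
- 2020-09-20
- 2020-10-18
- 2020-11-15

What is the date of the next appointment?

2020-12-20

All dates are Sundays, 28, 35, 28, 28 days apart.
Specifically, the 3rd Sunday of each month.
December 2020 — 3rd Sunday is 2020-12-20.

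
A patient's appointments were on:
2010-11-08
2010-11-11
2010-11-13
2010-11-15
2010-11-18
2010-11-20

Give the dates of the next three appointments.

2010-11-22, 2010-11-25, 2010-11-27

Every event lands on a Monday or Thursday or Saturday (gaps cycle 3, 2, 2, 3, 2).
So the schedule is: every Monday, Thursday and Saturday.
Next Monday: 2010-11-22.
Next Thursday: 2010-11-25.
Next Saturday: 2010-11-27.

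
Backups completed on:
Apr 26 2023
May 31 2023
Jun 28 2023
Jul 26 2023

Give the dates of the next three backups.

Aug 30 2023, Sep 27 2023, Oct 25 2023

Every date is a Wednesday; gaps 35, 28, 28 days.
Each is the last Wednesday of its month (at least one falls on the 29th or later, ruling out '4th Wednesday').
August 2023 ends with Wednesday Aug 30 2023.
Last Wednesday of September 2023: Sep 27 2023.
Last Wednesday of October 2023: Oct 25 2023.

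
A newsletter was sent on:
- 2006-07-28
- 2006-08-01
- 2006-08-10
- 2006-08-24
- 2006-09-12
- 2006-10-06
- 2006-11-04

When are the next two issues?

2006-12-08, 2007-01-16

Intervals are 4, 9, 14, 19, 24, 29 days — an arithmetic progression with common difference 5.
Next gap: 34 days. 2006-11-04 + 34 days = 2006-12-08.
Next gap: 39 days. 2006-12-08 + 39 days = 2007-01-16.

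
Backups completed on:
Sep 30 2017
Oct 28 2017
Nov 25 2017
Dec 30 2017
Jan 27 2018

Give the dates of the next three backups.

All Saturdays; the gaps (28, 28, 35, 28) vary with month length.
This is the last Saturday of each month.
Last Saturday of February 2018: Feb 24 2018.
Last Saturday of March 2018: Mar 31 2018.
Last Saturday of April 2018: Apr 28 2018.

Feb 24 2018, Mar 31 2018, Apr 28 2018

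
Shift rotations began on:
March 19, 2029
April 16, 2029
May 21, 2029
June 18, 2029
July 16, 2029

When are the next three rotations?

August 20, 2029; September 17, 2029; October 15, 2029

Gaps: 28, 35, 28, 28 days — a mix of 28 and 35. Every date is a Monday.
Each is the 3rd Monday of its month.
3rd Monday of August 2029: August 20, 2029.
3rd Monday of September 2029: September 17, 2029.
3rd Monday of October 2029: October 15, 2029.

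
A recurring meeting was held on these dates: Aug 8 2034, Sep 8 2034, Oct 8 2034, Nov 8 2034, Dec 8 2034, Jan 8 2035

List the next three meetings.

Feb 8 2035, Mar 8 2035, Apr 8 2035

Each date is the 8th; the gaps (31, 30, 31, 30, 31) track the month lengths.
The rule is the 8th of each month.
Next: February 2035 → Feb 8 2035.
Next: March 2035 → Mar 8 2035.
Next: April 2035 → Apr 8 2035.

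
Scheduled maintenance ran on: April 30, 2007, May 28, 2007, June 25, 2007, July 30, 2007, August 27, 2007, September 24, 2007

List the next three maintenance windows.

October 29, 2007; November 26, 2007; December 31, 2007

These are Mondays with 28, 28, 35, 28, 28-day gaps.
Each is the final Monday of its month — April 30, 2007 is past the 28th, so '4th Monday' doesn't fit.
October 2007 ends with Monday October 29, 2007.
November 2007 ends with Monday November 26, 2007.
Last Monday of December 2007: December 31, 2007.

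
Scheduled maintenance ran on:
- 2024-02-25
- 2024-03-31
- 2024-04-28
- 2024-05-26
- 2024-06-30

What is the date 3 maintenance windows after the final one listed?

Every date is a Sunday; gaps 35, 28, 28, 35 days.
Each is the last Sunday of its month (at least one falls on the 29th or later, ruling out '4th Sunday').
July 2024 ends with Sunday 2024-07-28.
August 2024 ends with Sunday 2024-08-25.
September 2024 ends with Sunday 2024-09-29.

2024-09-29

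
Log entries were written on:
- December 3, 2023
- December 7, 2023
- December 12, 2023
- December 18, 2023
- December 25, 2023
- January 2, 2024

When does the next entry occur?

Intervals are 4, 5, 6, 7, 8 days — an arithmetic progression with common difference 1.
Next gap: 9 days. January 2, 2024 + 9 days = January 11, 2024.

January 11, 2024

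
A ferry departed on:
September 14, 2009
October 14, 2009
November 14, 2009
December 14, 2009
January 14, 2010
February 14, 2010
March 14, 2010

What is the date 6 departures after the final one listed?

September 14, 2010

Each date is the 14th; the gaps (30, 31, 30, 31, 31, 28) track the month lengths.
The rule is the 14th of each month.
Next: April 2010 → April 14, 2010.
Next: May 2010 → May 14, 2010.
Next: June 2010 → June 14, 2010.
Next: July 2010 → July 14, 2010.
Next: August 2010 → August 14, 2010.
September 2010: September 14, 2010.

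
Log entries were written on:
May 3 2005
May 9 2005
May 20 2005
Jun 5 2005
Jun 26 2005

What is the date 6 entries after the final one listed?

The spacing grows by 5 each time: 6, 11, 16, 21 days.
Next gap: 26 days. Jun 26 2005 + 26 days = Jul 22 2005.
Next gap: 31 days. Jul 22 2005 + 31 days = Aug 22 2005.
Next gap: 36 days. Aug 22 2005 + 36 days = Sep 27 2005.
Next gap: 41 days. Sep 27 2005 + 41 days = Nov 7 2005.
Next gap: 46 days. Nov 7 2005 + 46 days = Dec 23 2005.
Next gap: 51 days. Dec 23 2005 + 51 days = Feb 12 2006.

Feb 12 2006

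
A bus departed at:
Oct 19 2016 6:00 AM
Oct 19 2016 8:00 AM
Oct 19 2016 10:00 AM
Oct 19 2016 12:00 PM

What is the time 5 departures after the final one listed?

Oct 19 2016 10:00 PM

Gaps: 2, 2, 2 hours — each event is 2 hours after the previous one.
Oct 19 2016 12:00 PM + 2 h = Oct 19 2016 2:00 PM.
Oct 19 2016 2:00 PM + 2 h = Oct 19 2016 4:00 PM.
Oct 19 2016 4:00 PM + 2 h = Oct 19 2016 6:00 PM.
Oct 19 2016 6:00 PM + 2 h = Oct 19 2016 8:00 PM.
Oct 19 2016 8:00 PM + 2 h = Oct 19 2016 10:00 PM.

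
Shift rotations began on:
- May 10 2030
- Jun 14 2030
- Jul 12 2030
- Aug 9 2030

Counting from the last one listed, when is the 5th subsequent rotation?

Jan 10 2031

Gaps: 35, 28, 28 days — a mix of 28 and 35. Every date is a Friday.
Each is the 2nd Friday of its month.
2nd Friday of September 2030: Sep 13 2030.
October 2030 — 2nd Friday is Oct 11 2030.
2nd Friday of November 2030: Nov 8 2030.
2nd Friday of December 2030: Dec 13 2030.
January 2031 — 2nd Friday is Jan 10 2031.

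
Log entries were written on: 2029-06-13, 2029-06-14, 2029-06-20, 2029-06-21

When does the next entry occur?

Every event lands on a Wednesday or Thursday (gaps cycle 1, 6, 1).
So the schedule is: every Wednesday and Thursday.
The following Wednesday is 2029-06-27.

2029-06-27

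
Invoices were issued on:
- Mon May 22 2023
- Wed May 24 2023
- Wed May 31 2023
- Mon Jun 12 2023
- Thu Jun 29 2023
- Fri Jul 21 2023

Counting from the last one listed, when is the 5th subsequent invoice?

The spacing grows by 5 each time: 2, 7, 12, 17, 22 days.
Next gap: 27 days. Fri Jul 21 2023 + 27 days = Thu Aug 17 2023.
Next gap: 32 days. Thu Aug 17 2023 + 32 days = Mon Sep 18 2023.
Next gap: 37 days. Mon Sep 18 2023 + 37 days = Wed Oct 25 2023.
Next gap: 42 days. Wed Oct 25 2023 + 42 days = Wed Dec 6 2023.
Next gap: 47 days. Wed Dec 6 2023 + 47 days = Mon Jan 22 2024.

Mon Jan 22 2024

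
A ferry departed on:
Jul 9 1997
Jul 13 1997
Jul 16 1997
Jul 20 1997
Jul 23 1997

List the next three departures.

Jul 27 1997, Jul 30 1997, Aug 3 1997

Every event lands on a Wednesday or Sunday (gaps cycle 4, 3, 4, 3).
So the schedule is: every Wednesday and Sunday.
Next Sunday: Jul 27 1997.
Next Wednesday: Jul 30 1997.
The following Sunday is Aug 3 1997.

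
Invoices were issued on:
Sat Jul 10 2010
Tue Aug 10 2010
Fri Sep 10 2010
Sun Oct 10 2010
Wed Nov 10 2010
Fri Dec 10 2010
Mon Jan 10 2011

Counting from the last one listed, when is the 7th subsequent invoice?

Wed Aug 10 2011

Gaps: 31, 31, 30, 31, 30, 31 days — not constant. Every event is on the 10th of the month.
Pattern: the 10th of each month.
February 2011: Thu Feb 10 2011.
March 2011: Thu Mar 10 2011.
Next: April 2011 → Sun Apr 10 2011.
Next: May 2011 → Tue May 10 2011.
June 2011: Fri Jun 10 2011.
Next: July 2011 → Sun Jul 10 2011.
Next: August 2011 → Wed Aug 10 2011.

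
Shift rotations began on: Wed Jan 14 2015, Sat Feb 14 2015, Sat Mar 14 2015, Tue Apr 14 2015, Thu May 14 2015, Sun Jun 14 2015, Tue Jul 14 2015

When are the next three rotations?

Gaps: 31, 28, 31, 30, 31, 30 days — not constant. Every event is on the 14th of the month.
Pattern: the 14th of each month.
Next: August 2015 → Fri Aug 14 2015.
Next: September 2015 → Mon Sep 14 2015.
Next: October 2015 → Wed Oct 14 2015.

Fri Aug 14 2015, Mon Sep 14 2015, Wed Oct 14 2015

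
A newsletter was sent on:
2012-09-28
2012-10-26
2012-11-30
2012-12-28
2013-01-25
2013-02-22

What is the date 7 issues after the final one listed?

These are Fridays with 28, 35, 28, 28, 28-day gaps.
Each is the final Friday of its month — 2012-11-30 is past the 28th, so '4th Friday' doesn't fit.
Last Friday of March 2013: 2013-03-29.
April 2013 ends with Friday 2013-04-26.
May 2013 ends with Friday 2013-05-31.
June 2013 ends with Friday 2013-06-28.
July 2013 ends with Friday 2013-07-26.
Last Friday of August 2013: 2013-08-30.
September 2013 ends with Friday 2013-09-27.

2013-09-27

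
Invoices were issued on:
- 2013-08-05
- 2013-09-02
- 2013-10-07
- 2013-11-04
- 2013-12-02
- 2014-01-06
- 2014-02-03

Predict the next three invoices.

These are Mondays at 28- or 35-day spacing (28, 35, 28, 28, 35, 28).
The pattern: 1st Monday of the month.
March 2014 — 1st Monday is 2014-03-03.
April 2014 — 1st Monday is 2014-04-07.
1st Monday of May 2014: 2014-05-05.

2014-03-03, 2014-04-07, 2014-05-05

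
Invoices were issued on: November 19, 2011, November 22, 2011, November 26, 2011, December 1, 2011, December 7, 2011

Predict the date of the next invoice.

Intervals are 3, 4, 5, 6 days — an arithmetic progression with common difference 1.
Next gap: 7 days. December 7, 2011 + 7 days = December 14, 2011.

December 14, 2011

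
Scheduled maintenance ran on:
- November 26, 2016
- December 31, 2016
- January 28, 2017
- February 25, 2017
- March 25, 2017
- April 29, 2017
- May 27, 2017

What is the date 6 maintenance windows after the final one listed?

November 25, 2017

Every date is a Saturday; gaps 35, 28, 28, 28, 35, 28 days.
Each is the last Saturday of its month (at least one falls on the 29th or later, ruling out '4th Saturday').
June 2017 ends with Saturday June 24, 2017.
Last Saturday of July 2017: July 29, 2017.
Last Saturday of August 2017: August 26, 2017.
September 2017 ends with Saturday September 30, 2017.
October 2017 ends with Saturday October 28, 2017.
Last Saturday of November 2017: November 25, 2017.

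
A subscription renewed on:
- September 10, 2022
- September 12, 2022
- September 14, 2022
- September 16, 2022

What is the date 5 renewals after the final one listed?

The spacing is 2, 2, 2 days — always 2 days.
September 16, 2022 + 2 days = September 18, 2022.
September 18, 2022 + 2 days = September 20, 2022.
September 20, 2022 + 2 days = September 22, 2022.
September 22, 2022 + 2 days = September 24, 2022.
September 24, 2022 + 2 days = September 26, 2022.

September 26, 2022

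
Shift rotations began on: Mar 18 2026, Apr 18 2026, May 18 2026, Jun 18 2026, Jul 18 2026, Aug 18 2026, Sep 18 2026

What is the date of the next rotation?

Oct 18 2026

The day-of-month is always 18 (31, 30, 31, 30, 31, 31 days between events).
So this recurs on the 18th of each month.
October 2026: Oct 18 2026.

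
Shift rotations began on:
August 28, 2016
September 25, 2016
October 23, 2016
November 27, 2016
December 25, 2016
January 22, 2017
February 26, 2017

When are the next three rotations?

These are Sundays at 28- or 35-day spacing (28, 28, 35, 28, 28, 35).
The pattern: 4th Sunday of the month.
March 2017 — 4th Sunday is March 26, 2017.
April 2017 — 4th Sunday is April 23, 2017.
4th Sunday of May 2017: May 28, 2017.

March 26, 2017; April 23, 2017; May 28, 2017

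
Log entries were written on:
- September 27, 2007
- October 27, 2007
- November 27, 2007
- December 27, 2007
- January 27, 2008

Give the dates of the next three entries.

Gaps: 30, 31, 30, 31 days — not constant. Every event is on the 27th of the month.
Pattern: the 27th of each month.
February 2008: February 27, 2008.
March 2008: March 27, 2008.
April 2008: April 27, 2008.

February 27, 2008; March 27, 2008; April 27, 2008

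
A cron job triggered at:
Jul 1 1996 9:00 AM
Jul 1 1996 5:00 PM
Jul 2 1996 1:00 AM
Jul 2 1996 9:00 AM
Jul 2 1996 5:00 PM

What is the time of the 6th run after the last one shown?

The interval is a steady 8 hours (8, 8, 8, 8).
Jul 2 1996 5:00 PM + 8 h = Jul 3 1996 1:00 AM.
Jul 3 1996 1:00 AM + 8 h = Jul 3 1996 9:00 AM.
Jul 3 1996 9:00 AM + 8 h = Jul 3 1996 5:00 PM.
Jul 3 1996 5:00 PM + 8 h = Jul 4 1996 1:00 AM.
Jul 4 1996 1:00 AM + 8 h = Jul 4 1996 9:00 AM.
Jul 4 1996 9:00 AM + 8 h = Jul 4 1996 5:00 PM.

Jul 4 1996 5:00 PM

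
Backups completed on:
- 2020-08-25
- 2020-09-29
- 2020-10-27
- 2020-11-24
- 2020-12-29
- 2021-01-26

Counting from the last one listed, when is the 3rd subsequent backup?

These are Tuesdays with 35, 28, 28, 35, 28-day gaps.
Each is the final Tuesday of its month — 2020-09-29 is past the 28th, so '4th Tuesday' doesn't fit.
Last Tuesday of February 2021: 2021-02-23.
Last Tuesday of March 2021: 2021-03-30.
Last Tuesday of April 2021: 2021-04-27.

2021-04-27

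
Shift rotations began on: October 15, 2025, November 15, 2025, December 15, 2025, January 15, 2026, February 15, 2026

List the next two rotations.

March 15, 2026; April 15, 2026

Each date is the 15th; the gaps (31, 30, 31, 31) track the month lengths.
The rule is the 15th of each month.
Next: March 2026 → March 15, 2026.
Next: April 2026 → April 15, 2026.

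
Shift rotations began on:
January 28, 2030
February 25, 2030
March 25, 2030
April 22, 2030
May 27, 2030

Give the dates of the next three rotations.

These are Mondays at 28- or 35-day spacing (28, 28, 28, 35).
The pattern: 4th Monday of the month.
June 2030 — 4th Monday is June 24, 2030.
July 2030 — 4th Monday is July 22, 2030.
4th Monday of August 2030: August 26, 2030.

June 24, 2030; July 22, 2030; August 26, 2030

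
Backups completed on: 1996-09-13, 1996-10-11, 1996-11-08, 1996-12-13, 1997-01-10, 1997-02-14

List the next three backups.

1997-03-14, 1997-04-11, 1997-05-09

These are Fridays at 28- or 35-day spacing (28, 28, 35, 28, 35).
The pattern: 2nd Friday of the month.
March 1997 — 2nd Friday is 1997-03-14.
2nd Friday of April 1997: 1997-04-11.
2nd Friday of May 1997: 1997-05-09.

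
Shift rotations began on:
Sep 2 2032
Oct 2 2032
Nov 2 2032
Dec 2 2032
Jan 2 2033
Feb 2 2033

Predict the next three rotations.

The day-of-month is always 2 (30, 31, 30, 31, 31 days between events).
So this recurs on the 2nd of each month.
Next: March 2033 → Mar 2 2033.
Next: April 2033 → Apr 2 2033.
Next: May 2033 → May 2 2033.

Mar 2 2033, Apr 2 2033, May 2 2033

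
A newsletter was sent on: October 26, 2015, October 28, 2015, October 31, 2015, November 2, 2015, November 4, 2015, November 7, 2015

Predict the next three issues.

November 9, 2015; November 11, 2015; November 14, 2015

The gap pattern 2, 3, 2, 2, 3 repeats every 3 events.
These are the Mondays, Wednesdays and Saturdays of each week.
Next Monday: November 9, 2015.
The following Wednesday is November 11, 2015.
The following Saturday is November 14, 2015.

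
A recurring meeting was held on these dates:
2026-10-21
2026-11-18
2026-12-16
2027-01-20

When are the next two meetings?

2027-02-17, 2027-03-17

These are Wednesdays at 28- or 35-day spacing (28, 28, 35).
The pattern: 3rd Wednesday of the month.
3rd Wednesday of February 2027: 2027-02-17.
March 2027 — 3rd Wednesday is 2027-03-17.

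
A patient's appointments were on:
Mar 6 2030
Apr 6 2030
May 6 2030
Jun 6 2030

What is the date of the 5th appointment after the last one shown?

Gaps: 31, 30, 31 days — not constant. Every event is on the 6th of the month.
Pattern: the 6th of each month.
July 2030: Jul 6 2030.
August 2030: Aug 6 2030.
September 2030: Sep 6 2030.
Next: October 2030 → Oct 6 2030.
November 2030: Nov 6 2030.

Nov 6 2030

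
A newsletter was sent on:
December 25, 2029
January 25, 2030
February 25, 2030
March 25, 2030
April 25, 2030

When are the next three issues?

May 25, 2030; June 25, 2030; July 25, 2030

Gaps: 31, 31, 28, 31 days — not constant. Every event is on the 25th of the month.
Pattern: the 25th of each month.
Next: May 2030 → May 25, 2030.
June 2030: June 25, 2030.
July 2030: July 25, 2030.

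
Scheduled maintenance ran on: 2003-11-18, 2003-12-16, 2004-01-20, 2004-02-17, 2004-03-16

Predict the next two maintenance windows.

Gaps: 28, 35, 28, 28 days — a mix of 28 and 35. Every date is a Tuesday.
Each is the 3rd Tuesday of its month.
3rd Tuesday of April 2004: 2004-04-20.
3rd Tuesday of May 2004: 2004-05-18.

2004-04-20, 2004-05-18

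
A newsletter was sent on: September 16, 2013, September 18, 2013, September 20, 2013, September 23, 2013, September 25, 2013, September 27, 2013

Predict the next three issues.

September 30, 2013; October 2, 2013; October 4, 2013

The gap pattern 2, 2, 3, 2, 2 repeats every 3 events.
These are the Mondays, Wednesdays and Fridays of each week.
Next Monday: September 30, 2013.
The following Wednesday is October 2, 2013.
Next Friday: October 4, 2013.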